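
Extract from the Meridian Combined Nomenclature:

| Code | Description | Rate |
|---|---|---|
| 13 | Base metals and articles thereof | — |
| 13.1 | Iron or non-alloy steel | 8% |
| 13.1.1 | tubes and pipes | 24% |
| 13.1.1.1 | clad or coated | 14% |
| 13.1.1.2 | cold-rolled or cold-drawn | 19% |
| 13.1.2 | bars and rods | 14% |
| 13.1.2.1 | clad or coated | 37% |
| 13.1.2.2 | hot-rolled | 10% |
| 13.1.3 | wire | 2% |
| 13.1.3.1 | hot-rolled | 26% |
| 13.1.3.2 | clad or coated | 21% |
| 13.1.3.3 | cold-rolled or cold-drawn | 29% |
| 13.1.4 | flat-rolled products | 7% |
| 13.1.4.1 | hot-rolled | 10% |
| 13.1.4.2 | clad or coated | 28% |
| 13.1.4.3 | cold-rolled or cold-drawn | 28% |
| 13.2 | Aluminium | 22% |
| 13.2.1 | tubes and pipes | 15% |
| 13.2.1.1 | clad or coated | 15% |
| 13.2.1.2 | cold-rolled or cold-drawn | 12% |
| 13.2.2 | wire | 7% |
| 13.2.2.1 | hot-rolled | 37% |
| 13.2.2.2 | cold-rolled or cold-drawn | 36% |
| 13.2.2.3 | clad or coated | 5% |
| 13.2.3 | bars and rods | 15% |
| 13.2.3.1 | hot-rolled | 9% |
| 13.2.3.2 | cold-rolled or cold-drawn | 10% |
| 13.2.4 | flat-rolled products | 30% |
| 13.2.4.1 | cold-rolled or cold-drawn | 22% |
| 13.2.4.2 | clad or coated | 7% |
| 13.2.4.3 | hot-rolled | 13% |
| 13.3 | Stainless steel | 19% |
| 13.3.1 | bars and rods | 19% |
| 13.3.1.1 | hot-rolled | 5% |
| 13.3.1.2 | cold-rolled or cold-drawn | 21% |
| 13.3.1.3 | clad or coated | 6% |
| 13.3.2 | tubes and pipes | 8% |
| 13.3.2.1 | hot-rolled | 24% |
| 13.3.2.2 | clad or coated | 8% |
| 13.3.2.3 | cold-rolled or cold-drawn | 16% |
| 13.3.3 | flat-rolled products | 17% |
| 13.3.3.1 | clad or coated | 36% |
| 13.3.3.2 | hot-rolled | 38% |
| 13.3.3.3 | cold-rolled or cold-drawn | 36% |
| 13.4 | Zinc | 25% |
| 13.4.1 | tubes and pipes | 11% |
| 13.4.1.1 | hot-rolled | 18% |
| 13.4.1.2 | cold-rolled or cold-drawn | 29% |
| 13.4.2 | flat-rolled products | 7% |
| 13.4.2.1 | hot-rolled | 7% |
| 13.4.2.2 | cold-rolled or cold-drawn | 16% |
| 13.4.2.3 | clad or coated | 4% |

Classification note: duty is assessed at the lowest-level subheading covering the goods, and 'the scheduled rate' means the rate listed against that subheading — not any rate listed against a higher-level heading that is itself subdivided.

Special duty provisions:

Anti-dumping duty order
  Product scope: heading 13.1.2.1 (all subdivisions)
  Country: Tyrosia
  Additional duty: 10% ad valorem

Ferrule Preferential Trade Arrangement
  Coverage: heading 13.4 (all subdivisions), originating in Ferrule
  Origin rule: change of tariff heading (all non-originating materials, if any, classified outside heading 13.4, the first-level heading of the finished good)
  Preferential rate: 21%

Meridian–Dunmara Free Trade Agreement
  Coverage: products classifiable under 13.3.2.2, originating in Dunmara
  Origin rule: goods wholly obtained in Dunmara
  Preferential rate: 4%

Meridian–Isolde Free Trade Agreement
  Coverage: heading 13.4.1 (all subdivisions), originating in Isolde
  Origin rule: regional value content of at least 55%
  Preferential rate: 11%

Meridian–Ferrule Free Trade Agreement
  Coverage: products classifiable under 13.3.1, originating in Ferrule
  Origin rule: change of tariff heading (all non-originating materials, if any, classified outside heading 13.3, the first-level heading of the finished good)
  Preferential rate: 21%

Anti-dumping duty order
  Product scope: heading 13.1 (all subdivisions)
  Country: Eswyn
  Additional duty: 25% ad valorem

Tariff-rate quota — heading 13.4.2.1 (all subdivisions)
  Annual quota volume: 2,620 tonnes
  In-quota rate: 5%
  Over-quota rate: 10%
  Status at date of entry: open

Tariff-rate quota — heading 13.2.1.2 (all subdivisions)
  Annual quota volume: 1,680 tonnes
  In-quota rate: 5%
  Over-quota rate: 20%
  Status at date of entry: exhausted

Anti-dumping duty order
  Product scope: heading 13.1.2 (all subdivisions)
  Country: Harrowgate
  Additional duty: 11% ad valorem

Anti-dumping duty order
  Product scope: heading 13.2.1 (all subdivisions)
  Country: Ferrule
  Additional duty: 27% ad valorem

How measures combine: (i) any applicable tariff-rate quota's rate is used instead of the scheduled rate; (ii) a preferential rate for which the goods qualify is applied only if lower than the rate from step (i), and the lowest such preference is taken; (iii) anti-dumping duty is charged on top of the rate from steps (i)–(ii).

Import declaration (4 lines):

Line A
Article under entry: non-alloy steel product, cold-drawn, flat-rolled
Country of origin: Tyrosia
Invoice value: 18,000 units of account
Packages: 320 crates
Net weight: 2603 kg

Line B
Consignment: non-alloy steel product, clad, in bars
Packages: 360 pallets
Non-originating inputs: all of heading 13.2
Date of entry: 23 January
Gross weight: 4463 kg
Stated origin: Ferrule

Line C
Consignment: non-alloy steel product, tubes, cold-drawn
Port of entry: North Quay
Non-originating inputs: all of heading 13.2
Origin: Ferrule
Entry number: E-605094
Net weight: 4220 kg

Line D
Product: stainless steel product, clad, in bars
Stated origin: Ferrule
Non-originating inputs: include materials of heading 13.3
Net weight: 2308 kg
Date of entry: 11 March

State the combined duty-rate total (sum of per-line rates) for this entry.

90%

Line A: non-alloy steel → 13.1; flat-rolled → 13.1.4; cold-drawn → 13.1.4.3. Scheduled 28%. No special measure applies. → 28%.
Line B: non-alloy steel → 13.1; in bars → 13.1.2; clad → 13.1.2.1. Scheduled 37%. Ferrule agreement on 13.4: 13.1.2.1 not covered; Ferrule agreement on 13.3.1: 13.1.2.1 not covered. → 37%.
Line C: non-alloy steel → 13.1; tubes → 13.1.1; cold-drawn → 13.1.1.2. Scheduled 19%. Ferrule agreement on 13.4: 13.1.1.2 not covered; Ferrule agreement on 13.3.1: 13.1.1.2 not covered. → 19%.
Line D: stainless steel → 13.3; in bars → 13.3.1; clad → 13.3.1.3. Scheduled 6%. Ferrule agreement on 13.4: 13.3.1.3 not covered; Ferrule agreement on 13.3.1: CTH not met. → 6%.
Sum: 28% + 37% + 19% + 6% = 90%.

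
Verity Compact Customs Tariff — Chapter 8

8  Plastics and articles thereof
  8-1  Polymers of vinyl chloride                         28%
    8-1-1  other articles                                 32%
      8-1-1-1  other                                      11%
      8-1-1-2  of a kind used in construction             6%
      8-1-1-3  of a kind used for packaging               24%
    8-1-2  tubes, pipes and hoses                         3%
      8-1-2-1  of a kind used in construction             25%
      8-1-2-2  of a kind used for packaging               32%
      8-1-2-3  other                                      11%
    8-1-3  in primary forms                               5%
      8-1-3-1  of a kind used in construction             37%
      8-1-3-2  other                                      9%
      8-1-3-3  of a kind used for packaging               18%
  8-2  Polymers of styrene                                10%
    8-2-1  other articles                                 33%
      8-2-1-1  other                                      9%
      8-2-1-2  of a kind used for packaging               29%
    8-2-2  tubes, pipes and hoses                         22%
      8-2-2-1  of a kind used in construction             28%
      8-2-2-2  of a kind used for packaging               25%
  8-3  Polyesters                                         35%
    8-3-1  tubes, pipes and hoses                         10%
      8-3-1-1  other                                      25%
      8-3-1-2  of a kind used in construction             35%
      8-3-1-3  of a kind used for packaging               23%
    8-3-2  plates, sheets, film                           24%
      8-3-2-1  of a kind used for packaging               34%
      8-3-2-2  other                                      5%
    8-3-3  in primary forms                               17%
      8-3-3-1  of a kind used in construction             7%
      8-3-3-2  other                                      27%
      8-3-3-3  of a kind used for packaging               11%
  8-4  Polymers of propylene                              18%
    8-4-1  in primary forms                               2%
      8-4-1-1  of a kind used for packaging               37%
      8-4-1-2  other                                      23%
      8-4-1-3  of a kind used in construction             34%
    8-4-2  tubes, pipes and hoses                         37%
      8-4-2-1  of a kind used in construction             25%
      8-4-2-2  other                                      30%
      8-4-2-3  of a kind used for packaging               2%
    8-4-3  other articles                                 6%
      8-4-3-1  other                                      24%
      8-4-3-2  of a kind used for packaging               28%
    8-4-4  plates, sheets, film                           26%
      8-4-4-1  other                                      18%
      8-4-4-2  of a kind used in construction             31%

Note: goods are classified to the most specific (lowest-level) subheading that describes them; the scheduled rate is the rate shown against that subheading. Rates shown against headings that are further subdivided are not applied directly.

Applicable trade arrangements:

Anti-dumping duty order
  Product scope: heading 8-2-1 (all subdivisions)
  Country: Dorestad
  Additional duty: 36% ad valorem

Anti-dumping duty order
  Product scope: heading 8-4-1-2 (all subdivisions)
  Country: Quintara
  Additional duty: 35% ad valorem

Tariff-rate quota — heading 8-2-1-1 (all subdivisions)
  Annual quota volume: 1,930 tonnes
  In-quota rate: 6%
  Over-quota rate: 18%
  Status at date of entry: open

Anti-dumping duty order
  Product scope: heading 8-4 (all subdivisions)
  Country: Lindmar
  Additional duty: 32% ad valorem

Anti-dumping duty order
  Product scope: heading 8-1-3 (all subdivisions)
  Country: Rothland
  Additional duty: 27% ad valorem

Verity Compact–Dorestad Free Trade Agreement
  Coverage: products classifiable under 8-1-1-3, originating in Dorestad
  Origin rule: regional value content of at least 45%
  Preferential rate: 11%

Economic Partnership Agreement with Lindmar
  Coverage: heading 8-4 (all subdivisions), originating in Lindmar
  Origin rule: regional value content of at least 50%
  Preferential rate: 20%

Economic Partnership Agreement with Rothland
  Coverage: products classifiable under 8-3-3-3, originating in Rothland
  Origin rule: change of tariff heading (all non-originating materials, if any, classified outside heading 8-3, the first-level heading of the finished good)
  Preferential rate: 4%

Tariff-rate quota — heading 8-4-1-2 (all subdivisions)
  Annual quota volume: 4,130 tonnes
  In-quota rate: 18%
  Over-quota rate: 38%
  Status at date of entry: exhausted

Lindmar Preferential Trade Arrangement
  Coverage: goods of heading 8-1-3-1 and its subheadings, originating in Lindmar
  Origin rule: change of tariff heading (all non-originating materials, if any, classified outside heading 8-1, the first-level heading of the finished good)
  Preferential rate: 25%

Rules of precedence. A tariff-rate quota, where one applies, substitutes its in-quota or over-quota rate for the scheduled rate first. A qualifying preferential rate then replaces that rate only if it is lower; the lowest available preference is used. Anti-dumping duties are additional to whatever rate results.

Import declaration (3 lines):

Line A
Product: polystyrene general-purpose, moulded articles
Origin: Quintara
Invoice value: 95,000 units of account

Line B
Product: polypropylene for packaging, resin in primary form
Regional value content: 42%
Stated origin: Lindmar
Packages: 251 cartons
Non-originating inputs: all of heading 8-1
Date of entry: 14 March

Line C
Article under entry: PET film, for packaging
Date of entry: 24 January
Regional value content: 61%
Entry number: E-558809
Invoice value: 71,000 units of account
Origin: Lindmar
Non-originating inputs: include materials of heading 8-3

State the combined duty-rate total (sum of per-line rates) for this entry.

109%

Line A: polystyrene → 8-2; moulded articles → 8-2-1; general-purpose → 8-2-1-1. Scheduled 9%. quota on 8-2-1-1 open → in-quota 6%. → 6%.
Line B: polypropylene → 8-4; resin in primary form → 8-4-1; for packaging → 8-4-1-1. Scheduled 37%. Lindmar agreement on 8-4: RVC < 50%; Lindmar agreement on 8-1-3-1: 8-4-1-1 not covered; anti-dumping (Lindmar, 8-4): +32%; total 37% + 32% = 69%. → 69%.
Line C: PET → 8-3; film → 8-3-2; for packaging → 8-3-2-1. Scheduled 34%. Lindmar agreement on 8-4: 8-3-2-1 not covered; Lindmar agreement on 8-1-3-1: 8-3-2-1 not covered. → 34%.
Sum: 6% + 69% + 34% = 109%.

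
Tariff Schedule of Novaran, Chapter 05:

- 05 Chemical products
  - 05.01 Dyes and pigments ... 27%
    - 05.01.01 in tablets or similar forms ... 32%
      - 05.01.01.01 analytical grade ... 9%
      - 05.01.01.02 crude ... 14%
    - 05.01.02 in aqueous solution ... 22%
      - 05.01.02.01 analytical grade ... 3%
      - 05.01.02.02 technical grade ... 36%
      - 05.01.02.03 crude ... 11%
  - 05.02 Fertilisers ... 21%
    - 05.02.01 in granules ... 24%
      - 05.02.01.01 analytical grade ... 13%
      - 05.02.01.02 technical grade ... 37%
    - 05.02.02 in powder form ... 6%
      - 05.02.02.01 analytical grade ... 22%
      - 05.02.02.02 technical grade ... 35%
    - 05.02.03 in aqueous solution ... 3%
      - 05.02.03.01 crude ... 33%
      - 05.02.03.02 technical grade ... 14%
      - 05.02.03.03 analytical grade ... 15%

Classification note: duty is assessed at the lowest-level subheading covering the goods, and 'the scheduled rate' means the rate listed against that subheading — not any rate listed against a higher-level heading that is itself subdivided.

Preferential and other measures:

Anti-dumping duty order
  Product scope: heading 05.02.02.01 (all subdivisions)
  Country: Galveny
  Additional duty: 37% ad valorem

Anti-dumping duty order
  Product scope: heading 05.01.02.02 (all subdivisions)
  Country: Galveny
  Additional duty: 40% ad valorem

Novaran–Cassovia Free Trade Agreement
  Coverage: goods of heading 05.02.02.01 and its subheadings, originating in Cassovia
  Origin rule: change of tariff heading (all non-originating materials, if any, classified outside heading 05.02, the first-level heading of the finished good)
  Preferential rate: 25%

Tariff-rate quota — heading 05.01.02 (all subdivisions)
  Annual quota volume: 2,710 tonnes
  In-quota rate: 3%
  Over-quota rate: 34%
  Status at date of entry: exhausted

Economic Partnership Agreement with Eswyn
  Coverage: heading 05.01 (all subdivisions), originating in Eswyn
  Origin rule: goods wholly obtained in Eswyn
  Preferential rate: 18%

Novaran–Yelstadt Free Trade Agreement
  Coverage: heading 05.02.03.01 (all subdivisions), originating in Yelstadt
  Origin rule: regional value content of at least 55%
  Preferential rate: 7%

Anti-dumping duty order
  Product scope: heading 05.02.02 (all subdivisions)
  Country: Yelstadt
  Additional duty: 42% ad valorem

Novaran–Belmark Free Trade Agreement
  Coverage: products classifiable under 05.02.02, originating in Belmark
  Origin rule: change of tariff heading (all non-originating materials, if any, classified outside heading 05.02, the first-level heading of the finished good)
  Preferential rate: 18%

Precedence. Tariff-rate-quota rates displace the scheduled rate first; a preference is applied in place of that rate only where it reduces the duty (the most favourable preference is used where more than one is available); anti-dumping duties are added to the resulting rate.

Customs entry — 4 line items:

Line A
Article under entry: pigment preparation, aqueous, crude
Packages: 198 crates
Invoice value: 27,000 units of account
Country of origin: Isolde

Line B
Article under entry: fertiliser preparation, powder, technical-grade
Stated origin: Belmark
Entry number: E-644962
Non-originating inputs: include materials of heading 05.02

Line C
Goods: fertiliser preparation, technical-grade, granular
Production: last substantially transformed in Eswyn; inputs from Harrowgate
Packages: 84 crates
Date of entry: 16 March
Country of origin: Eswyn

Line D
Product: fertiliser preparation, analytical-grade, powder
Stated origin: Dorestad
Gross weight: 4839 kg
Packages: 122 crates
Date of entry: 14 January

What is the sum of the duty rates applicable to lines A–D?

Line A: pigment → 05.01; aqueous → 05.01.02; crude → 05.01.02.03. Scheduled 11%. quota on 05.01.02 exhausted → over-quota 34%. → 34%.
Line B: fertiliser → 05.02; powder → 05.02.02; technical-grade → 05.02.02.02. Scheduled 35%. Belmark agreement on 05.02.02: CTH not met. → 35%.
Line C: fertiliser → 05.02; granular → 05.02.01; technical-grade → 05.02.01.02. Scheduled 37%. Eswyn agreement on 05.01: 05.02.01.02 not covered. → 37%.
Line D: fertiliser → 05.02; powder → 05.02.02; analytical-grade → 05.02.02.01. Scheduled 22%. No special measure applies. → 22%.
Sum: 34% + 35% + 37% + 22% = 128%.

128%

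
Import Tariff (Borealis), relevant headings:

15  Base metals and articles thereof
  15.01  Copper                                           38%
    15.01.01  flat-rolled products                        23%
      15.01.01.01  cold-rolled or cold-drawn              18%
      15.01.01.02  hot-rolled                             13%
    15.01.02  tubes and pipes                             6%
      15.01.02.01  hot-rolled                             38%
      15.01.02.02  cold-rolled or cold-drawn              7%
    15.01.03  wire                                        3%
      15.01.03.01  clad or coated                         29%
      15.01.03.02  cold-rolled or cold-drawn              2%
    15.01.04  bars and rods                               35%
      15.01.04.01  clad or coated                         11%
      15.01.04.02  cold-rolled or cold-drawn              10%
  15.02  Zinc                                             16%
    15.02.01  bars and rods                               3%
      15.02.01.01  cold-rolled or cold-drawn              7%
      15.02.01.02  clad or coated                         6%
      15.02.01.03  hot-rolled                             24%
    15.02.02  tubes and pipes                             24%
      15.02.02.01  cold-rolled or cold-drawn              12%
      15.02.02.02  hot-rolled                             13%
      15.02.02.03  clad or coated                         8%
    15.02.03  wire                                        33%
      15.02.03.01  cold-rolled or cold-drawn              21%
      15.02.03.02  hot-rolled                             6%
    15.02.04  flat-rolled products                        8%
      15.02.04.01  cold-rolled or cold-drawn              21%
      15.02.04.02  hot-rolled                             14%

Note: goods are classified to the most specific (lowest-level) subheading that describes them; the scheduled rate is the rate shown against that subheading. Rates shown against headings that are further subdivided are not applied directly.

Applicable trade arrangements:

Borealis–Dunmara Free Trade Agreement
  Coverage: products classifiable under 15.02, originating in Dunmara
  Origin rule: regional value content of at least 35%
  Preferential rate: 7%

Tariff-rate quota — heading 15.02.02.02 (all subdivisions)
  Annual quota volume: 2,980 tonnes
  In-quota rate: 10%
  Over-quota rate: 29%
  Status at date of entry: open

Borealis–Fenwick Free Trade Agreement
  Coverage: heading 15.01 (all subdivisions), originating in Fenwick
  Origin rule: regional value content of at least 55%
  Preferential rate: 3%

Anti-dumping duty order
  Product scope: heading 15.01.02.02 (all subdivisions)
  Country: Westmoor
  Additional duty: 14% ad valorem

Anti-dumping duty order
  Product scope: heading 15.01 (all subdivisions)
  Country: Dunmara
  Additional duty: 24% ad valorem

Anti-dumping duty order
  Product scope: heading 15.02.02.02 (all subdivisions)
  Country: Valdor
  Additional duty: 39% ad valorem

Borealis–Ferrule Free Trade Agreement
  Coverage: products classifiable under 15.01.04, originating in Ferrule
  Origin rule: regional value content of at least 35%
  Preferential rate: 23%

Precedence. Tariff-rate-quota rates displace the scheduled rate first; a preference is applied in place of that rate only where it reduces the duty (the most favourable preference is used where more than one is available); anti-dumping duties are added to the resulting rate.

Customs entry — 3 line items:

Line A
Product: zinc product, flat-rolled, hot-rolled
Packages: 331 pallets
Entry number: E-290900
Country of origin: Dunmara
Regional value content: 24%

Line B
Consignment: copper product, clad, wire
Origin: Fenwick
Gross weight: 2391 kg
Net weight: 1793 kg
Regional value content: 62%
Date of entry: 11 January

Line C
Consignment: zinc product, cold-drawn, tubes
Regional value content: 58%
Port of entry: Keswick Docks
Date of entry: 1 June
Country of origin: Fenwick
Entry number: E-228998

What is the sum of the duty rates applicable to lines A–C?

29%

Line A: zinc → 15.02; flat-rolled → 15.02.04; hot-rolled → 15.02.04.02. Scheduled 14%. Dunmara agreement on 15.02: RVC < 35%. → 14%.
Line B: copper → 15.01; wire → 15.01.03; clad → 15.01.03.01. Scheduled 29%. Fenwick agreement on 15.01: RVC ≥ 55% → 3% available; preferential 3%. → 3%.
Line C: zinc → 15.02; tubes → 15.02.02; cold-drawn → 15.02.02.01. Scheduled 12%. Fenwick agreement on 15.01: 15.02.02.01 not covered. → 12%.
Sum: 14% + 3% + 12% = 29%.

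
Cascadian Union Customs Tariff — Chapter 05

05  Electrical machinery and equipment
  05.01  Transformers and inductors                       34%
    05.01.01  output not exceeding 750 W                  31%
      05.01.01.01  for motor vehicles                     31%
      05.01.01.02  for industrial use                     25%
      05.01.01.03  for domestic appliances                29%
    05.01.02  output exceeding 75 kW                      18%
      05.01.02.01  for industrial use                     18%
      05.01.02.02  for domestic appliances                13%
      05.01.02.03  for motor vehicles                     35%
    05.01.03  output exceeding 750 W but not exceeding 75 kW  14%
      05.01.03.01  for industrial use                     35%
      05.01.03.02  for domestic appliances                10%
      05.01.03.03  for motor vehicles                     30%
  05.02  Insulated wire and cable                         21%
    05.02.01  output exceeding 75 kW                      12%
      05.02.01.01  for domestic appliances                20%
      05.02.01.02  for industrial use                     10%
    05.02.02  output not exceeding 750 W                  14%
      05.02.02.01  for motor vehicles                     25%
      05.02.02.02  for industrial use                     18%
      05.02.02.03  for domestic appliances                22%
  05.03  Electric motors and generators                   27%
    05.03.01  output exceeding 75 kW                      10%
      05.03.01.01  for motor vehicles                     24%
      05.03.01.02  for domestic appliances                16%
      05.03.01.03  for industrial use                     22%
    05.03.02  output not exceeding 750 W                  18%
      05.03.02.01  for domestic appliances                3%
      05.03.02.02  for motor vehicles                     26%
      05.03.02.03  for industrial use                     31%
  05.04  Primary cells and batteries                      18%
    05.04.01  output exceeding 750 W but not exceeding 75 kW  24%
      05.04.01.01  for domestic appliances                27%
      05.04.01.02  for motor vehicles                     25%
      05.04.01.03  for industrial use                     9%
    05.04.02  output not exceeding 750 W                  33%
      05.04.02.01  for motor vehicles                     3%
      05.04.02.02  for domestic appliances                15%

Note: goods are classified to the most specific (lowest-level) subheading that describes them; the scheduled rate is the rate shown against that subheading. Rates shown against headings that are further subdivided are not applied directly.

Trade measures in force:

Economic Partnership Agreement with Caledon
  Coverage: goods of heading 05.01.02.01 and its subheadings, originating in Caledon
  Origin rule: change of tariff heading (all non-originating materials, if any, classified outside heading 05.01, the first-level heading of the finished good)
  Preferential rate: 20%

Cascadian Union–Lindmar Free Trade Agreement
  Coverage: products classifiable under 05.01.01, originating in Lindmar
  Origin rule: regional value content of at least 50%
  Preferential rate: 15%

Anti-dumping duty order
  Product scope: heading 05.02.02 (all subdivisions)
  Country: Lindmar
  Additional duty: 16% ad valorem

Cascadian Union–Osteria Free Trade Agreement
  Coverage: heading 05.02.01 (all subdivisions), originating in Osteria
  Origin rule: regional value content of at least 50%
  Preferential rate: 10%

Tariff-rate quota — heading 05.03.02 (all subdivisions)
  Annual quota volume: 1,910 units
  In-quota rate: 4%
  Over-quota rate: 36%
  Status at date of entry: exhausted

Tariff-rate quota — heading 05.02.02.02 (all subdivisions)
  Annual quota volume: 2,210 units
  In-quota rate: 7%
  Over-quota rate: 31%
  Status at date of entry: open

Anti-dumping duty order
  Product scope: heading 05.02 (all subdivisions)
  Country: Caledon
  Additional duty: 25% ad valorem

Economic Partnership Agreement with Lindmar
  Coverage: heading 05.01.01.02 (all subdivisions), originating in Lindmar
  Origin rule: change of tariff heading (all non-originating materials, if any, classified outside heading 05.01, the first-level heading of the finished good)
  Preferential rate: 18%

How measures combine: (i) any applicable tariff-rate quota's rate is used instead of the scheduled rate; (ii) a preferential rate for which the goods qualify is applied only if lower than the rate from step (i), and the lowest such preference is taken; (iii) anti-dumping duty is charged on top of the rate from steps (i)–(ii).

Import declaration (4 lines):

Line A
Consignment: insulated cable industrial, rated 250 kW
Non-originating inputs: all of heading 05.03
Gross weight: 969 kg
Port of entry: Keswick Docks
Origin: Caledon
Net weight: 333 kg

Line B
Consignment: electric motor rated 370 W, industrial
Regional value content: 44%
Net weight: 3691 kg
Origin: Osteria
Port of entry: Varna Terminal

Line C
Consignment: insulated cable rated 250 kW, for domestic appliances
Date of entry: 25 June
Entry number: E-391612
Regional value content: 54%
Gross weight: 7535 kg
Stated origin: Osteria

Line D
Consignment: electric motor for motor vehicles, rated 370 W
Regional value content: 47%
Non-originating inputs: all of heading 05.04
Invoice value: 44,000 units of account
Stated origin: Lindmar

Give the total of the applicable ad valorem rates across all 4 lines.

117%

Line A: insulated cable → 05.02; rated 250 kW → 05.02.01; industrial → 05.02.01.02. Scheduled 10%. Caledon agreement on 05.01.02.01: 05.02.01.02 not covered; anti-dumping (Caledon, 05.02): +25%; total 10% + 25% = 35%. → 35%.
Line B: electric motor → 05.03; rated 370 W → 05.03.02; industrial → 05.03.02.03. Scheduled 31%. quota on 05.03.02 exhausted → over-quota 36%; Osteria agreement on 05.02.01: 05.03.02.03 not covered. → 36%.
Line C: insulated cable → 05.02; rated 250 kW → 05.02.01; for domestic appliances → 05.02.01.01. Scheduled 20%. Osteria agreement on 05.02.01: RVC ≥ 50% → 10% available; preferential 10%. → 10%.
Line D: electric motor → 05.03; rated 370 W → 05.03.02; for motor vehicles → 05.03.02.02. Scheduled 26%. quota on 05.03.02 exhausted → over-quota 36%; Lindmar agreement on 05.01.01: 05.03.02.02 not covered; Lindmar agreement on 05.01.01.02: 05.03.02.02 not covered. → 36%.
Sum: 35% + 36% + 10% + 36% = 117%.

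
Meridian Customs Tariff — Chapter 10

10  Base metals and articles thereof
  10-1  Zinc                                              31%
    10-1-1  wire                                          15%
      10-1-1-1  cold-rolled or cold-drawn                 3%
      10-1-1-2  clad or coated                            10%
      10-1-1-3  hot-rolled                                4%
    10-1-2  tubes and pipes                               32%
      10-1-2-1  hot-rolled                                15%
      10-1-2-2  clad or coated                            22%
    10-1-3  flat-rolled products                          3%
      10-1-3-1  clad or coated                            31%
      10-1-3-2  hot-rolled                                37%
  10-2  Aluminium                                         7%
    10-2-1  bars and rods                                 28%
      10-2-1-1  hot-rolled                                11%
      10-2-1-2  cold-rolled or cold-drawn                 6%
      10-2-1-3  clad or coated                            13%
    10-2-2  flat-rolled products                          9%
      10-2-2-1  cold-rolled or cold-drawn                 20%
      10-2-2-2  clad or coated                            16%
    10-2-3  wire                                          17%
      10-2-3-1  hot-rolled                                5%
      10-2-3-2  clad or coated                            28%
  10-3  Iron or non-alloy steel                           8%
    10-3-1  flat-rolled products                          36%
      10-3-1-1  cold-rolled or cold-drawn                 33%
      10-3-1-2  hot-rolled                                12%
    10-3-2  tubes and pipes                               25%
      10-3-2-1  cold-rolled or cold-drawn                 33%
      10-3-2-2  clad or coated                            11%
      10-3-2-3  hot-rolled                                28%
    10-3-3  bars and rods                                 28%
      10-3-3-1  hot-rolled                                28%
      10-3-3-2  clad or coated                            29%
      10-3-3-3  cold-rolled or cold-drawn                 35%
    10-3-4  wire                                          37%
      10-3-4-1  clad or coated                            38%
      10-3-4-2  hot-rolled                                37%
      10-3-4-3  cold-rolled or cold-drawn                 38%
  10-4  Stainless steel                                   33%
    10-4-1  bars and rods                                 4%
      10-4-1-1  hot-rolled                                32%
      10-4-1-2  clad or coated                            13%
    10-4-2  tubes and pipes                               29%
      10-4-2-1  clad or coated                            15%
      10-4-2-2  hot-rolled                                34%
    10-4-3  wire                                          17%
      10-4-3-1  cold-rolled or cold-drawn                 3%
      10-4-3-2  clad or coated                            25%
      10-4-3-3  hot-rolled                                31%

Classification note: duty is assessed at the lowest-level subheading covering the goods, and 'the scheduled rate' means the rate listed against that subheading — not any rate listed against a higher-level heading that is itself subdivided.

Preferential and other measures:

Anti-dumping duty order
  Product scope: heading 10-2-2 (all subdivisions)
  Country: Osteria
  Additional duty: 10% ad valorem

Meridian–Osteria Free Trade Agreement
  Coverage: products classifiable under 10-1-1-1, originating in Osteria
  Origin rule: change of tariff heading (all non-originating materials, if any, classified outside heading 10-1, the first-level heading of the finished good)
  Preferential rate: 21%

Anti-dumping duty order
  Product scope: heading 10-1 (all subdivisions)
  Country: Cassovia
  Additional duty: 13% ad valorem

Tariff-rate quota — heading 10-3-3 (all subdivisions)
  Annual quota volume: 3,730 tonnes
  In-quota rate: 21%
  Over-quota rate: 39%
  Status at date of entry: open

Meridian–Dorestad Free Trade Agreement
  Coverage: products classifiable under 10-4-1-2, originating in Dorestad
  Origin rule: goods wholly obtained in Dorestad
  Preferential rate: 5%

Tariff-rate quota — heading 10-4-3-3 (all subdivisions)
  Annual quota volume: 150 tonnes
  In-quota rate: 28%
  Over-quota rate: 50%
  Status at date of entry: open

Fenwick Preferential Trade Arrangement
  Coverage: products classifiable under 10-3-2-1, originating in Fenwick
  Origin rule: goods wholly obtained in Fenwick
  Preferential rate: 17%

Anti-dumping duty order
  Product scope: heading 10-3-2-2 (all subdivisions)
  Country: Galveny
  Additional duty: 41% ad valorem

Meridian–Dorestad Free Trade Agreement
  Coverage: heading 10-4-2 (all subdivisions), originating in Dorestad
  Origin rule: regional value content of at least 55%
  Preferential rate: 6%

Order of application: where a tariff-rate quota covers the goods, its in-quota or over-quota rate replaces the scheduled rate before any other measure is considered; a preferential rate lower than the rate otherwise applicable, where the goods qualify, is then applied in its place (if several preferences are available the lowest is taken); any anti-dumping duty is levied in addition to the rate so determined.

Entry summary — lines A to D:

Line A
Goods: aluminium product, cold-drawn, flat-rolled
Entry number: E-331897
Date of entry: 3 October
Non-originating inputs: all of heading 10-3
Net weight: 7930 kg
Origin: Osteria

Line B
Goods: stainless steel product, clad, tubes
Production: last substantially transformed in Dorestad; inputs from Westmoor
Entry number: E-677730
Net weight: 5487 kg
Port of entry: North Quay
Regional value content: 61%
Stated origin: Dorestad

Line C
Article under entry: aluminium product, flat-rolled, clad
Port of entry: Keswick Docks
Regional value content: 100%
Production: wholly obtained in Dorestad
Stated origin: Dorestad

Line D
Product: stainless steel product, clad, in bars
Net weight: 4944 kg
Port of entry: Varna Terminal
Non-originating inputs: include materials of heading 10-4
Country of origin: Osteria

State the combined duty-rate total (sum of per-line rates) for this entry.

65%

Line A: aluminium → 10-2; flat-rolled → 10-2-2; cold-drawn → 10-2-2-1. Scheduled 20%. Osteria agreement on 10-1-1-1: 10-2-2-1 not covered; anti-dumping (Osteria, 10-2-2): +10%; total 20% + 10% = 30%. → 30%.
Line B: stainless steel → 10-4; tubes → 10-4-2; clad → 10-4-2-1. Scheduled 15%. Dorestad agreement on 10-4-1-2: 10-4-2-1 not covered; Dorestad agreement on 10-4-2: RVC ≥ 55% → 6% available; preferential 6%. → 6%.
Line C: aluminium → 10-2; flat-rolled → 10-2-2; clad → 10-2-2-2. Scheduled 16%. Dorestad agreement on 10-4-1-2: 10-2-2-2 not covered; Dorestad agreement on 10-4-2: 10-2-2-2 not covered. → 16%.
Line D: stainless steel → 10-4; in bars → 10-4-1; clad → 10-4-1-2. Scheduled 13%. Osteria agreement on 10-1-1-1: 10-4-1-2 not covered. → 13%.
Sum: 30% + 6% + 16% + 13% = 65%.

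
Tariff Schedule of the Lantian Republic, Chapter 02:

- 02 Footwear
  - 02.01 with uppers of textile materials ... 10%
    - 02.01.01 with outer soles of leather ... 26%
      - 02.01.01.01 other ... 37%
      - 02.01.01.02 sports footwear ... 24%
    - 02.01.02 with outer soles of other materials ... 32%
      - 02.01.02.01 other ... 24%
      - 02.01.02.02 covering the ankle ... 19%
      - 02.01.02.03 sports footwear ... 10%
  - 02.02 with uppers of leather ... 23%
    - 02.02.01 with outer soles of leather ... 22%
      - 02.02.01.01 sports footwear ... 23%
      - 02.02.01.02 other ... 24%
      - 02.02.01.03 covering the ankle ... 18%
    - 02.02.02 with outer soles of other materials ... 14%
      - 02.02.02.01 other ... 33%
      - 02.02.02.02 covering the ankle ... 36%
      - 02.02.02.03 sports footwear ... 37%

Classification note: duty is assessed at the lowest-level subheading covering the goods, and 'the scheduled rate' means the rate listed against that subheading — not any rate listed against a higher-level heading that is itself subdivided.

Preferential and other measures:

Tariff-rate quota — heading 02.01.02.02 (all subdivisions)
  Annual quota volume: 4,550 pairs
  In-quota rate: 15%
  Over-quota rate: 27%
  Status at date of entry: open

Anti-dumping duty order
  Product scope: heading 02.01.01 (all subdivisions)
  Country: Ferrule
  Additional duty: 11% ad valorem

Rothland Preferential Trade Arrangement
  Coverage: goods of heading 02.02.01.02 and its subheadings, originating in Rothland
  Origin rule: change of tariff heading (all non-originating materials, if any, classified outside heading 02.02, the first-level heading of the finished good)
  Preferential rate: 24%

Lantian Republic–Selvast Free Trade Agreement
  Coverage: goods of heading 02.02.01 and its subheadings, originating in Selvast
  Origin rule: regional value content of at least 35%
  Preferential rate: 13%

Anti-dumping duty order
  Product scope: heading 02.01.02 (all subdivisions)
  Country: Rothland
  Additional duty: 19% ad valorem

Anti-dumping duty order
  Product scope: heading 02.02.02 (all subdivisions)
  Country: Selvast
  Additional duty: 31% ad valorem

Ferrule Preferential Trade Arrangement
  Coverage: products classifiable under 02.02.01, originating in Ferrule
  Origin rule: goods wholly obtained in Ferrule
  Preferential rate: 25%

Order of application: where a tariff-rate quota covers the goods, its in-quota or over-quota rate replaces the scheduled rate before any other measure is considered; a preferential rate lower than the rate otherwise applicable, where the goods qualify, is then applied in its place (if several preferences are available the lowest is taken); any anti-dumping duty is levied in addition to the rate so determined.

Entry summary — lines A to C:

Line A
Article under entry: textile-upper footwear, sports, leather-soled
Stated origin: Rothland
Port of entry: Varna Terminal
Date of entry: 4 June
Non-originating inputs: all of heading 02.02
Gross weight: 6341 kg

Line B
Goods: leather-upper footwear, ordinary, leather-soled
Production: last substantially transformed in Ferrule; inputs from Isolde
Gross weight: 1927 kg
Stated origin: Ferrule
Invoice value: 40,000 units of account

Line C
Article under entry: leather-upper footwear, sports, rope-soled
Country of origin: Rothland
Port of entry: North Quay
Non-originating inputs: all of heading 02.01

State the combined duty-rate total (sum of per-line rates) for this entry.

Line A: textile-upper → 02.01; leather-soled → 02.01.01; sports → 02.01.01.02. Scheduled 24%. Rothland agreement on 02.02.01.02: 02.01.01.02 not covered. → 24%.
Line B: leather-upper → 02.02; leather-soled → 02.02.01; ordinary → 02.02.01.02. Scheduled 24%. Ferrule agreement on 02.02.01: not wholly obtained. → 24%.
Line C: leather-upper → 02.02; rope-soled → 02.02.02; sports → 02.02.02.03. Scheduled 37%. Rothland agreement on 02.02.01.02: 02.02.02.03 not covered. → 37%.
Sum: 24% + 24% + 37% = 85%.

85%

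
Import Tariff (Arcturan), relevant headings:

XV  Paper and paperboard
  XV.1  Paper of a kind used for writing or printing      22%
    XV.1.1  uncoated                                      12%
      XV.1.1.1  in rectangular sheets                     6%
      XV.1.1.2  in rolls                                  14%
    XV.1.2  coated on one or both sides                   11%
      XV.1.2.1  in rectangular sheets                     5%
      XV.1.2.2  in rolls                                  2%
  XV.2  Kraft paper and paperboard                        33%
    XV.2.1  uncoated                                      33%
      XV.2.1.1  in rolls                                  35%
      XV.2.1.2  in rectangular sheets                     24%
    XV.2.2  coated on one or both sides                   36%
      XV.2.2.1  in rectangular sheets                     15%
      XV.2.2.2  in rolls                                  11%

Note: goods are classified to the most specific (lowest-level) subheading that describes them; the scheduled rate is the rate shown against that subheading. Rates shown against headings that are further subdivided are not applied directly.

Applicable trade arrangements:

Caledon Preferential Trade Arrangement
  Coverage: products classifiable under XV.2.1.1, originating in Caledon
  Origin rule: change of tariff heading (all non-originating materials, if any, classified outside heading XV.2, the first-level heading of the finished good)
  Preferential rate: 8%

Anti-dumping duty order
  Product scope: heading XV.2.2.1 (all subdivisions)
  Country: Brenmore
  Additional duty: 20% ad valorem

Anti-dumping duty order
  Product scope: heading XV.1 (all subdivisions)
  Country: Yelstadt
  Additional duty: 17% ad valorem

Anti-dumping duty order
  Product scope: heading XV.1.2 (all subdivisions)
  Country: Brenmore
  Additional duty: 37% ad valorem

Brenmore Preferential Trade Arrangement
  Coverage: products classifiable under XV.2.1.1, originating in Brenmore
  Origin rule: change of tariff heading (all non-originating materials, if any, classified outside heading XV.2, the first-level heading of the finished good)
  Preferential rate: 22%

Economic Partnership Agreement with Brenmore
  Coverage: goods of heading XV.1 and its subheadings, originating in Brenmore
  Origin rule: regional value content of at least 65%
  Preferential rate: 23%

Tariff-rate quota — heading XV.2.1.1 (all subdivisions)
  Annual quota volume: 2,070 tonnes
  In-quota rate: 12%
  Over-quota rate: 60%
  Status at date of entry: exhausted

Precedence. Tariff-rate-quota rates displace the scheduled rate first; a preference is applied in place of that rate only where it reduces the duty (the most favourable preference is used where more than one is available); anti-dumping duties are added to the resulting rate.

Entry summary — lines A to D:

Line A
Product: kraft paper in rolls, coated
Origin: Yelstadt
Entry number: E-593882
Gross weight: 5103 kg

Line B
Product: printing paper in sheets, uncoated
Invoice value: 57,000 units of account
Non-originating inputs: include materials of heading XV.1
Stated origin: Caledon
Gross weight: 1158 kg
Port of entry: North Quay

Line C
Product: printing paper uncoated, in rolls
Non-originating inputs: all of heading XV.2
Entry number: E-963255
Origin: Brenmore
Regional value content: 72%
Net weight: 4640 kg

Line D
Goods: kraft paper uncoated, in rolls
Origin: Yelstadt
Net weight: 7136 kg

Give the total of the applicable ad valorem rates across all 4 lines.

Line A: kraft paper → XV.2; coated → XV.2.2; in rolls → XV.2.2.2. Scheduled 11%. No special measure applies. → 11%.
Line B: printing paper → XV.1; uncoated → XV.1.1; in sheets → XV.1.1.1. Scheduled 6%. Caledon agreement on XV.2.1.1: XV.1.1.1 not covered. → 6%.
Line C: printing paper → XV.1; uncoated → XV.1.1; in rolls → XV.1.1.2. Scheduled 14%. Brenmore agreement on XV.2.1.1: XV.1.1.2 not covered; Brenmore agreement on XV.1: RVC ≥ 65% → 23% available; preference 23% not lower than 14% → no reduction. → 14%.
Line D: kraft paper → XV.2; uncoated → XV.2.1; in rolls → XV.2.1.1. Scheduled 35%. quota on XV.2.1.1 exhausted → over-quota 60%. → 60%.
Sum: 11% + 6% + 14% + 60% = 91%.

91%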